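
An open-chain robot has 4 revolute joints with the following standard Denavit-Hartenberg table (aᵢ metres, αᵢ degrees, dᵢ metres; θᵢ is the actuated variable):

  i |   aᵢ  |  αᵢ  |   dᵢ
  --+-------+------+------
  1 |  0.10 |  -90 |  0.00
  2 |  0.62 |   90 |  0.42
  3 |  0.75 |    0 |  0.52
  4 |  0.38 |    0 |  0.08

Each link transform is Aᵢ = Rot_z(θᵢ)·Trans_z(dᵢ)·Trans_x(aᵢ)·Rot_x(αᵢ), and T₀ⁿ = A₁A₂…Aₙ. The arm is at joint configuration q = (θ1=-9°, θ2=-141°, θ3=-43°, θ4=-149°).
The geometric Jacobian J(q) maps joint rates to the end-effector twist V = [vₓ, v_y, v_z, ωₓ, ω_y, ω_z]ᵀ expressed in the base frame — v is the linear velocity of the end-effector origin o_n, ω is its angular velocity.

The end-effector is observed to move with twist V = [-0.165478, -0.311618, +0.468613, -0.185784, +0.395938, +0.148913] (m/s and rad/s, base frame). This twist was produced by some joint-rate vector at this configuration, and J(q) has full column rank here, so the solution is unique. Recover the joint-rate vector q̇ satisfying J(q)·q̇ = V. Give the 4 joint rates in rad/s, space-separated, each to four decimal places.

0.4520 0.3620 0.3950 -0.0050

o_n = [-0.8877, 0.1280, 0.0352]
J₁: ẑ×o_n = [-0.1280, -0.8877, 0.0000], ω = ẑ
J2: z=[0.1564, 0.9877, 0.0000] o=[0.0988, -0.0156, 0.0000] → [0.0347, -0.0055, 0.9968, 0.1564, 0.9877, 0.0000]
J3: z=[-0.6216, 0.0984, -0.7771] o=[-0.3114, 0.4746, 0.3902] → [-0.3043, 0.2272, 0.2722, -0.6216, 0.0984, -0.7771]
J4: z=[-0.6216, 0.0984, -0.7771] o=[-1.1357, 0.0872, 0.3313] → [0.0025, -0.3767, -0.0497, -0.6216, 0.0984, -0.7771]
q̇ = J⁺·V = [0.4520, 0.3620, 0.3950, -0.0050]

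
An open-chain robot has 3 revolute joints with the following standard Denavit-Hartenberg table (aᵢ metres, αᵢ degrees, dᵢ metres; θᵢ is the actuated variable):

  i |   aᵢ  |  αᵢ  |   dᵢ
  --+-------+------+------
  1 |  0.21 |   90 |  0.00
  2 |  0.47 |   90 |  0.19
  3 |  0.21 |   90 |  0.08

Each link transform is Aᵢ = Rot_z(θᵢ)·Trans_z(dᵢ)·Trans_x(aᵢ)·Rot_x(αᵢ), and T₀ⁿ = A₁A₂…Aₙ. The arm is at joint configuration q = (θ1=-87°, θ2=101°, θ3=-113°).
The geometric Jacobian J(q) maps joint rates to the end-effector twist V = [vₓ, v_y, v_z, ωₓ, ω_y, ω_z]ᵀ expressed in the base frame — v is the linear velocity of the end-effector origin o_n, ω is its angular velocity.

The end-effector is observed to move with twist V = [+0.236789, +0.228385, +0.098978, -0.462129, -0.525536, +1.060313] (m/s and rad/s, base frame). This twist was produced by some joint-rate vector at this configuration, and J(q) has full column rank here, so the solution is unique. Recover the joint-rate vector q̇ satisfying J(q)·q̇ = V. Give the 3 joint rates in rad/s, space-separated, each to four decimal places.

0.9630 0.4890 0.5100

o_n = [0.0145, -0.2140, 0.3961]
J₁: ẑ×o_n = [0.2140, 0.0145, -0.0000], ω = ẑ
J2: z=[-0.9986, -0.0523, 0.0000] o=[0.0110, -0.2097, 0.0000] → [-0.0207, 0.3955, 0.0045, -0.9986, -0.0523, 0.0000]
J3: z=[0.0514, -0.9803, 0.1908] o=[-0.1834, -0.1301, 0.4614] → [0.0800, 0.0411, 0.1898, 0.0514, -0.9803, 0.1908]
q̇ = J⁺·V = [0.9630, 0.4890, 0.5100]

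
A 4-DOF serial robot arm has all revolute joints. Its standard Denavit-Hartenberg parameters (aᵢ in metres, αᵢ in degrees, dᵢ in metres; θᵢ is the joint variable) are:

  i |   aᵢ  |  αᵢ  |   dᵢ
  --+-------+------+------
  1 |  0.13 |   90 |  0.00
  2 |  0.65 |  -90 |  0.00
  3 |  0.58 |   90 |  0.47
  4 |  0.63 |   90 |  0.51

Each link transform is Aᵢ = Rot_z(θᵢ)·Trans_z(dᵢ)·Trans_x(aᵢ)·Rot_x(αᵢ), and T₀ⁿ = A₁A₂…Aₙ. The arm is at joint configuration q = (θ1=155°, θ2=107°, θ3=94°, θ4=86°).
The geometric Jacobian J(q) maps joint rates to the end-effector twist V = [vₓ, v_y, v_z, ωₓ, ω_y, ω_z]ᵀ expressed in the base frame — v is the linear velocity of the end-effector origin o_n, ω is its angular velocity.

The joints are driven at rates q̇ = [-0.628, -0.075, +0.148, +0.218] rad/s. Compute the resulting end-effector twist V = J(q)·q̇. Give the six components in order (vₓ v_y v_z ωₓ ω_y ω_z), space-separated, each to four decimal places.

-0.7423 -0.4428 0.0164 0.1478 -0.1684 -0.4633

o_n = [0.8517, -1.1232, 0.7453]
J₁: ẑ×o_n = [1.1232, 0.8517, -0.0000], ω = ẑ
J2: z=[0.4226, 0.9063, 0.0000] o=[-0.1178, 0.0549, 0.0000] → [0.6755, -0.3150, -1.3765, 0.4226, 0.9063, 0.0000]
J3: z=[0.8667, -0.4042, -0.2924] o=[0.0544, -0.0254, 0.6216] → [-0.3710, -0.3403, -0.6293, 0.8667, -0.4042, -0.2924]
J4: z=[0.2349, -0.1865, 0.9540] o=[0.2065, -0.7347, 0.4455] → [0.3147, 0.5450, 0.0291, 0.2349, -0.1865, 0.9540]
V = J·q̇ = [-0.7423, -0.4428, 0.0164, 0.1478, -0.1684, -0.4633]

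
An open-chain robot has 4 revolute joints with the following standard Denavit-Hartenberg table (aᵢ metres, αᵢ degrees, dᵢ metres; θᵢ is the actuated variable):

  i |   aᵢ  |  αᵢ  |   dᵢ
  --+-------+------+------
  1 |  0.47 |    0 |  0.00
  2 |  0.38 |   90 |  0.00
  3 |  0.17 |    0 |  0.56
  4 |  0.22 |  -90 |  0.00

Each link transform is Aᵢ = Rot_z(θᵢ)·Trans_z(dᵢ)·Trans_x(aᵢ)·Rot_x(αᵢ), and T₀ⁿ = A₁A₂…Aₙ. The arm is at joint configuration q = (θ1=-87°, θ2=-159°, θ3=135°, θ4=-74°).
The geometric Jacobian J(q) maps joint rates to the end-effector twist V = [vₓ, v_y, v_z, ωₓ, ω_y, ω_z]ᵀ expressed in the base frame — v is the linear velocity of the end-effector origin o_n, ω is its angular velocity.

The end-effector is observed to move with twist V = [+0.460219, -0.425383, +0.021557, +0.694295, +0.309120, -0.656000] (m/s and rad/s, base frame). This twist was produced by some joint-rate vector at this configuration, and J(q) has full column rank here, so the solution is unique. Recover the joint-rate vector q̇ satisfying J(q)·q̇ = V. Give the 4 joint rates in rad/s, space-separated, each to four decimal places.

o_n = [0.3871, 0.0932, 0.3126]
J₁: ẑ×o_n = [-0.0932, 0.3871, 0.0000], ω = ẑ
J2: z=[0.0000, 0.0000, 1.0000] o=[0.0246, -0.4694, 0.0000] → [-0.5625, 0.3625, 0.0000, 0.0000, 0.0000, 1.0000]
J3: z=[0.9135, 0.4067, 0.0000] o=[-0.1300, -0.1222, 0.0000] → [0.1272, -0.2856, -0.0136, 0.9135, 0.4067, 0.0000]
J4: z=[0.9135, 0.4067, 0.0000] o=[0.4305, -0.0043, 0.1202] → [0.0783, -0.1758, 0.1067, 0.9135, 0.4067, 0.0000]
q̇ = J⁺·V = [0.0160, -0.6720, 0.4950, 0.2650]

0.0160 -0.6720 0.4950 0.2650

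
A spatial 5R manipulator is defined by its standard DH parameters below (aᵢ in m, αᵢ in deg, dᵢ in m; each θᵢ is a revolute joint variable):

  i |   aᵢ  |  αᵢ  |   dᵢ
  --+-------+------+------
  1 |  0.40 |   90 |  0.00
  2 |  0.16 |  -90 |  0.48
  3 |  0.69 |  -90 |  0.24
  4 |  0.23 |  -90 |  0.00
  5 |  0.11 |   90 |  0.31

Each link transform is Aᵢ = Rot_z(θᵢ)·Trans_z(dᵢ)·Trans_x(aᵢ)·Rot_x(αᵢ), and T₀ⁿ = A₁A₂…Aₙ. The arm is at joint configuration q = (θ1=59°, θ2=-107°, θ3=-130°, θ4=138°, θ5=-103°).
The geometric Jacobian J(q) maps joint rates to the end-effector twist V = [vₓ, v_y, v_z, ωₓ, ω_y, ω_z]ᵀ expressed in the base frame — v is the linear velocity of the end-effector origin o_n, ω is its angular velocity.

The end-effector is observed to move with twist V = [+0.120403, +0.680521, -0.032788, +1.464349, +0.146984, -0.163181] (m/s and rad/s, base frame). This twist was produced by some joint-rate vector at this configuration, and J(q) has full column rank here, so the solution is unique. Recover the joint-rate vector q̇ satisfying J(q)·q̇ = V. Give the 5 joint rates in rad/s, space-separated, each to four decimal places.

0.5630 0.9350 0.9500 0.4920 0.1400

o_n = [1.0527, 0.1954, -0.1260]
J₁: ẑ×o_n = [-0.1954, 1.0527, 0.0000], ω = ẑ
J2: z=[0.8572, -0.5150, 0.0000] o=[0.2060, 0.3429, 0.0000] → [0.0649, 0.1080, 0.3097, 0.8572, -0.5150, 0.0000]
J3: z=[0.4925, 0.8197, -0.2924] o=[0.5934, 0.0556, -0.1530] → [0.0630, -0.1476, -0.3077, 0.4925, 0.8197, -0.2924]
J4: z=[0.4356, -0.5230, -0.7326] o=[1.2314, 0.0912, 0.2010] → [0.2474, 0.2733, -0.0481, 0.4356, -0.5230, -0.7326]
J5: z=[-0.1381, 0.7654, -0.6286] o=[1.0269, 0.0049, 0.1409] → [-0.0846, -0.0531, -0.0461, -0.1381, 0.7654, -0.6286]
q̇ = J⁺·V = [0.5630, 0.9350, 0.9500, 0.4920, 0.1400]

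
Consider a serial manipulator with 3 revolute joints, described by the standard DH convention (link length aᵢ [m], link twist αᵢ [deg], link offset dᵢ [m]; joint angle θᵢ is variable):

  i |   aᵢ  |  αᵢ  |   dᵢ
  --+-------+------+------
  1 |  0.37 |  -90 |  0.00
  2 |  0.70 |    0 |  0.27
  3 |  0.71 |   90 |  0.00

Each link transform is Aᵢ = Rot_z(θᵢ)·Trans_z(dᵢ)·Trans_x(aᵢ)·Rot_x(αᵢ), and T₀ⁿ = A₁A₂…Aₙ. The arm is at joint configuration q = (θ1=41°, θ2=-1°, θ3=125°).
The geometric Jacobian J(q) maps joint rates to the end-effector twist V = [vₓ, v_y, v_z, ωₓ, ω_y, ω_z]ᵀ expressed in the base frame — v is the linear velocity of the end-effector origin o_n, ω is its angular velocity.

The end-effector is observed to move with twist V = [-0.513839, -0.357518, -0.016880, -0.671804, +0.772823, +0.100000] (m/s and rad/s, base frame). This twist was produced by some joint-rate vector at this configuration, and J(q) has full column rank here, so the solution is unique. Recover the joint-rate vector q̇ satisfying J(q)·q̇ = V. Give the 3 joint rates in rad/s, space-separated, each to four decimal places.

o_n = [0.3307, 0.6452, -0.5764]
J₁: ẑ×o_n = [-0.6452, 0.3307, 0.0000], ω = ẑ
J2: z=[-0.6561, 0.7547, 0.0000] o=[0.2792, 0.2427, 0.0000] → [-0.4350, -0.3782, -0.3029, -0.6561, 0.7547, 0.0000]
J3: z=[-0.6561, 0.7547, 0.0000] o=[0.6303, 0.9057, 0.0122] → [-0.4442, -0.3862, 0.3970, -0.6561, 0.7547, 0.0000]
q̇ = J⁺·V = [0.1000, 0.6050, 0.4190]

0.1000 0.6050 0.4190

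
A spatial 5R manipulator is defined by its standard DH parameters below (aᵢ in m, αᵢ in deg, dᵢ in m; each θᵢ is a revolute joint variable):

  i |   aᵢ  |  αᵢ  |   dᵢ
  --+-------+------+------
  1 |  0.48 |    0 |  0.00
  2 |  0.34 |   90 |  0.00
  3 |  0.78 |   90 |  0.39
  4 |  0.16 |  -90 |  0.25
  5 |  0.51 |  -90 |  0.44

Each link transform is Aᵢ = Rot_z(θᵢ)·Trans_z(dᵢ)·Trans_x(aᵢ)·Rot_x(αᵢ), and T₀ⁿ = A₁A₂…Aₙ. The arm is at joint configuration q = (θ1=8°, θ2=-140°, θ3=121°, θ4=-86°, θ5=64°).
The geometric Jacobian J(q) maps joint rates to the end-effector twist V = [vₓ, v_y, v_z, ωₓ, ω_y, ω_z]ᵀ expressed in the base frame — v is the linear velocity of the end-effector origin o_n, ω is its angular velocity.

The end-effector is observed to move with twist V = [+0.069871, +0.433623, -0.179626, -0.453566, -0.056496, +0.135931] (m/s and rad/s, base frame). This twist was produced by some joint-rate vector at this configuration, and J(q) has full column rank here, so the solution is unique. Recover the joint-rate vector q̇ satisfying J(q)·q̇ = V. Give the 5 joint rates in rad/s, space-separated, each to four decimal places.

0.5130 0.0950 0.3400 0.0530 -0.5840

o_n = [0.7684, 0.4491, 0.9604]
J₁: ẑ×o_n = [-0.4491, 0.7684, 0.0000], ω = ẑ
J2: z=[0.0000, 0.0000, 1.0000] o=[0.4753, 0.0668, 0.0000] → [-0.3823, 0.2930, 0.0000, 0.0000, 0.0000, 1.0000]
J3: z=[-0.7431, 0.6691, 0.0000] o=[0.2478, -0.1859, 0.0000] → [0.6427, 0.7137, -0.8202, -0.7431, 0.6691, 0.0000]
J4: z=[-0.5736, -0.6370, 0.5150] o=[0.2268, 0.3736, 0.6686] → [-0.2248, 0.4463, 0.3017, -0.5736, -0.6370, 0.5150]
J5: z=[0.2919, 0.4285, 0.8551] o=[0.2059, 0.1119, 0.8069] → [-0.2226, 0.4361, -0.1426, 0.2919, 0.4285, 0.8551]
q̇ = J⁺·V = [0.5130, 0.0950, 0.3400, 0.0530, -0.5840]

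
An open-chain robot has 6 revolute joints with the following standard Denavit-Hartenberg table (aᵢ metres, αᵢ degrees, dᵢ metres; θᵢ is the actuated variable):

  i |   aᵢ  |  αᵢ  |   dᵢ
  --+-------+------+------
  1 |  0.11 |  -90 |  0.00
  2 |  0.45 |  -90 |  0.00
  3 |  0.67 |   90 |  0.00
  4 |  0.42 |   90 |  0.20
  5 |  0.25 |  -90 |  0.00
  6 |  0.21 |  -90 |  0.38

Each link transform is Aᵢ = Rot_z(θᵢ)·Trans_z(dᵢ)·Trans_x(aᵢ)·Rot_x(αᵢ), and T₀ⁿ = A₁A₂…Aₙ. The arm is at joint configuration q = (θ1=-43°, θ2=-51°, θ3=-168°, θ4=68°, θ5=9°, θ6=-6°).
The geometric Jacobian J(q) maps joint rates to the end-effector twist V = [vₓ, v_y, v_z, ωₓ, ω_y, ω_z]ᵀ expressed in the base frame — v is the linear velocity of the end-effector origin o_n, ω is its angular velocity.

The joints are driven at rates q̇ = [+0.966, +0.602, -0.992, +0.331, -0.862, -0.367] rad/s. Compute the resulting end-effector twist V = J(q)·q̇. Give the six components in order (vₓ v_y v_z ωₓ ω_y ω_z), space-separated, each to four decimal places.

0.0101 -0.7020 0.0400 0.3244 0.3416 1.9499

o_n = [-0.0888, -0.4997, -0.9810]
J₁: ẑ×o_n = [0.4997, -0.0888, 0.0000], ω = ẑ
J2: z=[0.6820, 0.7314, 0.0000] o=[0.0804, -0.0750, 0.0000] → [-0.7175, 0.6690, -0.1659, 0.6820, 0.7314, 0.0000]
J3: z=[0.5684, -0.5300, -0.6293] o=[0.2876, -0.2682, 0.3497] → [0.5596, 0.9932, -0.3311, 0.5684, -0.5300, -0.6293]
J4: z=[-0.7628, -0.6261, -0.1616] o=[0.0809, 0.1150, -0.1596] → [0.4150, -0.5991, 0.3626, -0.7628, -0.6261, -0.1616]
J5: z=[-0.4989, 0.7288, -0.4691] o=[0.1012, -0.1267, -0.5566] → [-0.4843, -0.1226, 0.3246, -0.4989, 0.7288, -0.4691]
J6: z=[-0.8178, -0.5751, -0.0238] o=[0.1730, -0.2196, -0.7773] → [0.1105, -0.1604, 0.0786, -0.8178, -0.5751, -0.0238]
V = J·q̇ = [0.0101, -0.7020, 0.0400, 0.3244, 0.3416, 1.9499]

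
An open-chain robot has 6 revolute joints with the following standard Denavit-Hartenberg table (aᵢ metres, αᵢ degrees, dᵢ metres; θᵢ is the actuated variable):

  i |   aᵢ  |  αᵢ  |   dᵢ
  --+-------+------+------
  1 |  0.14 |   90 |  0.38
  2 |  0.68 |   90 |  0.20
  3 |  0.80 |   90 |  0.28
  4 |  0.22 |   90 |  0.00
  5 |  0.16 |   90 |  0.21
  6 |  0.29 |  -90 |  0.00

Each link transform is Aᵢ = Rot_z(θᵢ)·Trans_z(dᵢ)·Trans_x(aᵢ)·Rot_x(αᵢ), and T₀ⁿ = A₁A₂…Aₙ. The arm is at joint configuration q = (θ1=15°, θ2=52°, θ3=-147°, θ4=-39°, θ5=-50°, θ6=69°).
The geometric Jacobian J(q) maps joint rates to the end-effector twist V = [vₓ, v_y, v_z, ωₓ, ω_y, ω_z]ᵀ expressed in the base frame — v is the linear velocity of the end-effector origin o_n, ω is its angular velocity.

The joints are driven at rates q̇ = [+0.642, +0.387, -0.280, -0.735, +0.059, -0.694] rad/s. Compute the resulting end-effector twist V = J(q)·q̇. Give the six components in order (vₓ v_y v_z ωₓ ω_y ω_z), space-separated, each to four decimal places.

o_n = [-0.1569, 0.3777, 0.6823]
J₁: ẑ×o_n = [-0.3777, -0.1569, 0.0000], ω = ẑ
J2: z=[0.2588, -0.9659, 0.0000] o=[0.1352, 0.0362, 0.3800] → [-0.2920, -0.0782, -0.1938, 0.2588, -0.9659, 0.0000]
J3: z=[0.7612, 0.2040, -0.6157] o=[0.5914, -0.0486, 0.9158] → [0.2148, 0.6384, 0.4771, 0.7612, 0.2040, -0.6157]
J4: z=[-0.1068, -0.8969, -0.4292] o=[0.2927, 0.3225, 0.2148] → [-0.3957, 0.2429, -0.4091, -0.1068, -0.8969, -0.4292]
J5: z=[-0.1890, -0.4055, 0.8944] o=[0.0780, 0.3613, 0.1870] → [-0.2155, -0.1164, -0.0983, -0.1890, -0.4055, 0.8944]
J6: z=[0.8164, 0.4412, 0.3725] o=[-0.0490, 0.4043, 0.4144] → [0.1281, -0.2589, 0.0259, 0.8164, 0.4412, 0.3725]
V = J·q̇ = [-0.2264, -0.3155, 0.0684, -0.6122, -0.1018, 0.9241]

-0.2264 -0.3155 0.0684 -0.6122 -0.1018 0.9241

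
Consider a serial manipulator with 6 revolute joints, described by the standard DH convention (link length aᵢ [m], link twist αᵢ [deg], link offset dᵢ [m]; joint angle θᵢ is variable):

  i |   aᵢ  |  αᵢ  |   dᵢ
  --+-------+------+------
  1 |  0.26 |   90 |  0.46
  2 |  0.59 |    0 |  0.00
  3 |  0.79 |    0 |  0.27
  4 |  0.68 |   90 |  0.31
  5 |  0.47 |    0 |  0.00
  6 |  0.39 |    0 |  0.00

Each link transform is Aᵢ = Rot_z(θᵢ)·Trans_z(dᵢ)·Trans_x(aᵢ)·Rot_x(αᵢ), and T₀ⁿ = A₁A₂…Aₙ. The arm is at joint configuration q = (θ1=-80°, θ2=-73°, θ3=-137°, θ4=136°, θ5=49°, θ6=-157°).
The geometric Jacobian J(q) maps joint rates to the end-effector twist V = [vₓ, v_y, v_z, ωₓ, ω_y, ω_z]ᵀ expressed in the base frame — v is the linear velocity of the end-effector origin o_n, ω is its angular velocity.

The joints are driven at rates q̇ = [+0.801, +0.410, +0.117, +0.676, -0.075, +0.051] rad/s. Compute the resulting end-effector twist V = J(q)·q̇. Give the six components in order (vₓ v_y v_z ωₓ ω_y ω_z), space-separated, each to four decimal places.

0.2677 -1.4589 -0.0191 -1.1807 -0.2316 0.8076

o_n = [-0.5574, -0.0856, -0.5434]
J₁: ẑ×o_n = [0.0856, -0.5574, 0.0000], ω = ẑ
J2: z=[-0.9848, -0.1736, 0.0000] o=[0.0451, -0.2561, 0.4600] → [0.1742, -0.9882, -0.2725, -0.9848, -0.1736, 0.0000]
J3: z=[-0.9848, -0.1736, 0.0000] o=[0.0751, -0.4259, -0.1042] → [0.0763, -0.4325, -0.4450, -0.9848, -0.1736, 0.0000]
J4: z=[-0.9848, -0.1736, 0.0000] o=[-0.3096, 0.2010, 0.2908] → [0.1449, -0.8215, 0.2392, -0.9848, -0.1736, 0.0000]
J5: z=[-0.1669, 0.9467, -0.2756] o=[-0.5823, -0.0375, -0.3629] → [-0.1842, -0.0370, -0.0156, -0.1669, 0.9467, -0.2756]
J6: z=[-0.1669, 0.9467, -0.2756] o=[-0.9169, -0.1828, -0.6593] → [0.1364, -0.0798, -0.3565, -0.1669, 0.9467, -0.2756]
V = J·q̇ = [0.2677, -1.4589, -0.0191, -1.1807, -0.2316, 0.8076]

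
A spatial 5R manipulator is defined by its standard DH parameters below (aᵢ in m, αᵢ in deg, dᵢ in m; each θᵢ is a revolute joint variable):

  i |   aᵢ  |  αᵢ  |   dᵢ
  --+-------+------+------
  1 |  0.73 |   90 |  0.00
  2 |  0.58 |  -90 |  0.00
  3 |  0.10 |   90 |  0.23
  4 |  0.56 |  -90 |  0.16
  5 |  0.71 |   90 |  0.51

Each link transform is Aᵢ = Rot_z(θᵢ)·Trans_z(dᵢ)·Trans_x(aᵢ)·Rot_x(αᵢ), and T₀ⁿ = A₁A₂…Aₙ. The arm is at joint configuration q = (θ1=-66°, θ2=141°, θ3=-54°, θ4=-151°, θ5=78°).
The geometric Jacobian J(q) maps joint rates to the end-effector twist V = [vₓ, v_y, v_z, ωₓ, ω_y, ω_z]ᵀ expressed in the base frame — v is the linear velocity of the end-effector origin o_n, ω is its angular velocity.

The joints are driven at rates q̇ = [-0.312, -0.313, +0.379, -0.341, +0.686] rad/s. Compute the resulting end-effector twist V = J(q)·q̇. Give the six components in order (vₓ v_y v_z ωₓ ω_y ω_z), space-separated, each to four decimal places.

0.0307 -0.2836 -0.2019 0.1308 0.3070 0.1564

o_n = [0.6583, -0.1658, 0.9712]
J₁: ẑ×o_n = [0.1658, 0.6583, -0.0000], ω = ẑ
J2: z=[-0.9135, -0.4067, 0.0000] o=[0.2969, -0.6669, 0.0000] → [-0.3950, 0.8872, -0.3108, -0.9135, -0.4067, 0.0000]
J3: z=[-0.2560, 0.5749, -0.7771] o=[0.1136, -0.2551, 0.3650] → [0.4179, -0.2681, -0.3360, -0.2560, 0.5749, -0.7771]
J4: z=[-0.2812, -0.8134, -0.5091] o=[-0.0378, -0.1141, 0.2233] → [-0.6347, -0.1440, 0.5807, -0.2812, -0.8134, -0.5091]
J5: z=[-0.2245, -0.4600, 0.8590] o=[0.4397, -0.4435, 0.1716] → [-0.6064, 0.3672, 0.0382, -0.2245, -0.4600, 0.8590]
V = J·q̇ = [0.0307, -0.2836, -0.2019, 0.1308, 0.3070, 0.1564]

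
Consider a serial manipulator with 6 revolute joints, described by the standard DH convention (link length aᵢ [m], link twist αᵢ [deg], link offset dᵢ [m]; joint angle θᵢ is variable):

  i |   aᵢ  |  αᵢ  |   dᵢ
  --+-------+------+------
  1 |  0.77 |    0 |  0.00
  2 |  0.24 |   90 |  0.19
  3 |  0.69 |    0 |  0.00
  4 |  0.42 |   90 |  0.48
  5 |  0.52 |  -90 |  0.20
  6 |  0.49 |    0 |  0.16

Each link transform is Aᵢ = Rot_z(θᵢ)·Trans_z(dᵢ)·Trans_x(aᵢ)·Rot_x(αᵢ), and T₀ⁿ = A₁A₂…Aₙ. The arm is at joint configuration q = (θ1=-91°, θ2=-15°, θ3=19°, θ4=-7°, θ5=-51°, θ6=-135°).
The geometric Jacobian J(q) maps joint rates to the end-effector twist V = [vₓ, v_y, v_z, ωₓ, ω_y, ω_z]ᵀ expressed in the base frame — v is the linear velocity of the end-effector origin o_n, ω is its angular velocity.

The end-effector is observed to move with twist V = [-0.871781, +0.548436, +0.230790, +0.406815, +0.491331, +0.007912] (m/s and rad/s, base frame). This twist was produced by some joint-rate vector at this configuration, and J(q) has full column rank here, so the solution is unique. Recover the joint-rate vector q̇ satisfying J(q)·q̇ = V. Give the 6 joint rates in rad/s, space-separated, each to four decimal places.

o_n = [-0.8955, -2.2285, 0.0160]
J₁: ẑ×o_n = [2.2285, -0.8955, 0.0000], ω = ẑ
J2: z=[0.0000, 0.0000, 1.0000] o=[-0.0134, -0.7699, 0.0000] → [1.4587, -0.8821, 0.0000, 0.0000, 0.0000, 1.0000]
J3: z=[-0.9613, 0.2756, 0.0000] o=[-0.0796, -1.0006, 0.1900] → [-0.0480, -0.1673, 1.4053, -0.9613, 0.2756, 0.0000]
J4: z=[-0.9613, 0.2756, 0.0000] o=[-0.2594, -1.6277, 0.4146] → [-0.1099, -0.3832, 0.7529, -0.9613, 0.2756, 0.0000]
J5: z=[-0.0573, -0.1999, -0.9781] o=[-0.8341, -1.8903, 0.5020] → [-0.2337, 0.0323, 0.0071, -0.0573, -0.1999, -0.9781]
J6: z=[-0.8145, -0.5573, 0.1616] o=[-0.5453, -2.3494, 0.3744] → [0.1802, -0.3485, -0.2936, -0.8145, -0.5573, 0.1616]
q̇ = J⁺·V = [-0.2570, -0.2120, -0.0600, 0.1870, -0.5880, -0.6080]

-0.2570 -0.2120 -0.0600 0.1870 -0.5880 -0.6080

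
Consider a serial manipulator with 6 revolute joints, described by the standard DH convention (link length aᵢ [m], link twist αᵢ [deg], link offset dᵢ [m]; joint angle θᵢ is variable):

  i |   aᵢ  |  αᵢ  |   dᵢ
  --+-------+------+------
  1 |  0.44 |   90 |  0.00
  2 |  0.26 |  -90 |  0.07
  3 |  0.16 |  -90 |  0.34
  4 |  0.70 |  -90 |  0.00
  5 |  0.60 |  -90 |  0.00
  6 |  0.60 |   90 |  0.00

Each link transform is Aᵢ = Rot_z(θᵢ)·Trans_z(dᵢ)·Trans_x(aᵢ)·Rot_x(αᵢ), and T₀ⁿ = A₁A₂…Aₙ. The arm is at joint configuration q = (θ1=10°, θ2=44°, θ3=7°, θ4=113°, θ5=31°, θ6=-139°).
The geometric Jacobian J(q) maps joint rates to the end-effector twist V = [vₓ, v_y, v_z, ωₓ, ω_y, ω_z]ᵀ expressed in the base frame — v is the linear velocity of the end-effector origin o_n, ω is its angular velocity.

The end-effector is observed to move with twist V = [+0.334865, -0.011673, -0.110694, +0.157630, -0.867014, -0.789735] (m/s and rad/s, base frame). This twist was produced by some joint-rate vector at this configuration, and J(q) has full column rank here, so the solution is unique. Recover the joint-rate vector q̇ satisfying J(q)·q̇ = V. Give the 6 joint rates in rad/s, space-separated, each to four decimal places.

o_n = [0.4736, -0.1290, -0.3669]
J₁: ẑ×o_n = [0.1290, 0.4736, -0.0000], ω = ẑ
J2: z=[0.1736, -0.9848, 0.0000] o=[0.4333, 0.0764, 0.0000] → [0.3613, 0.0637, 0.0040, 0.1736, -0.9848, 0.0000]
J3: z=[-0.6841, -0.1206, 0.7193] o=[0.6297, 0.0399, 0.1806] → [0.1875, -0.4868, 0.0967, -0.6841, -0.1206, 0.7193]
J4: z=[-0.2587, 0.9622, -0.0847] o=[0.5062, 0.0380, 0.5355] → [-0.8824, -0.2307, 0.0746, -0.2587, 0.9622, -0.0847]
J5: z=[-0.8951, -0.2717, -0.3536] o=[0.7605, 0.0490, -0.1166] → [0.0051, -0.1226, 0.0813, -0.8951, -0.2717, -0.3536]
J6: z=[0.0346, -0.8329, 0.5524] o=[1.0272, -0.2403, -0.5695] → [-0.2303, -0.3128, -0.4573, 0.0346, -0.8329, 0.5524]
q̇ = J⁺·V = [-0.5140, 0.2690, -0.3920, -0.4630, 0.3150, 0.1420]

-0.5140 0.2690 -0.3920 -0.4630 0.3150 0.1420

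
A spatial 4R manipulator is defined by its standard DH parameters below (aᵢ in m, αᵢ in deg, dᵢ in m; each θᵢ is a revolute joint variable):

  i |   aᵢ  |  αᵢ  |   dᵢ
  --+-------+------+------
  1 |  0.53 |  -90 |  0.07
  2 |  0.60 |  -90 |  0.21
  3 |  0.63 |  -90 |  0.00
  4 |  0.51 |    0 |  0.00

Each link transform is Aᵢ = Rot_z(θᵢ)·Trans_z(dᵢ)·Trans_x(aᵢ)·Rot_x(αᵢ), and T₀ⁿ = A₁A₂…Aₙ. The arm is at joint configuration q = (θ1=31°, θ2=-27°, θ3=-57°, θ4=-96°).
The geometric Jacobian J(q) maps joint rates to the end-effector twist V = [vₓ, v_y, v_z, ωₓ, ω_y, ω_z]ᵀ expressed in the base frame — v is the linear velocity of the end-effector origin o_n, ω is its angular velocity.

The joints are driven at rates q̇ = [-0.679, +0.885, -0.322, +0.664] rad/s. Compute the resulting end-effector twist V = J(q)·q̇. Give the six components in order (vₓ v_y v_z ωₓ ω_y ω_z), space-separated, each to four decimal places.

o_n = [0.9925, 1.4056, 0.0331]
J₁: ẑ×o_n = [-1.4056, 0.9925, 0.0000], ω = ẑ
J2: z=[-0.5150, 0.8572, 0.0000] o=[0.4543, 0.2730, 0.0700] → [-0.0317, -0.0190, -1.0447, -0.5150, 0.8572, 0.0000]
J3: z=[0.3891, 0.2338, -0.8910] o=[0.8044, 0.7283, 0.3424] → [0.5312, -0.0473, 0.2196, 0.3891, 0.2338, -0.8910]
J4: z=[0.9210, -0.0820, 0.3807] o=[0.7943, 1.3387, 0.4982] → [0.0126, 0.5039, 0.0779, 0.9210, -0.0820, 0.3807]
V = J·q̇ = [0.7638, -0.3410, -0.9436, 0.0305, 0.6289, -0.1393]

0.7638 -0.3410 -0.9436 0.0305 0.6289 -0.1393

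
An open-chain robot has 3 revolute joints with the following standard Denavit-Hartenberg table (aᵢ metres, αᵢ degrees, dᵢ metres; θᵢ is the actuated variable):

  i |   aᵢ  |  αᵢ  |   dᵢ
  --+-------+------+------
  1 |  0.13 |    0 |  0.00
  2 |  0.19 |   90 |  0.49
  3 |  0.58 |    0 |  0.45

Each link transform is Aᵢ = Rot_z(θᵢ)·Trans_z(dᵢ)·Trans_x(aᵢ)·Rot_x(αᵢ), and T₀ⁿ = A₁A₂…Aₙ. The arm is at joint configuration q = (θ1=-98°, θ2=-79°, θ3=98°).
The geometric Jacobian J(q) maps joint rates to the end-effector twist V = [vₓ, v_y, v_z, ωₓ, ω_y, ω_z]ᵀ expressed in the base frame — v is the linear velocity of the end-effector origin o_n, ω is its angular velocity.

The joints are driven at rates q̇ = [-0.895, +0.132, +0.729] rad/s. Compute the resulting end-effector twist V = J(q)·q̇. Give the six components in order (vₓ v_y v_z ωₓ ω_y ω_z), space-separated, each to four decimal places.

0.6414 0.1393 -0.0588 -0.0382 0.7280 -0.7630

o_n = [-0.1508, 0.3149, 1.0644]
J₁: ẑ×o_n = [-0.3149, -0.1508, 0.0000], ω = ẑ
J2: z=[0.0000, 0.0000, 1.0000] o=[-0.0181, -0.1287, 0.0000] → [-0.4437, -0.1327, 0.0000, 0.0000, 0.0000, 1.0000]
J3: z=[-0.0523, 0.9986, 0.0000] o=[-0.2078, -0.1387, 0.4900] → [0.5736, 0.0301, -0.0807, -0.0523, 0.9986, 0.0000]
V = J·q̇ = [0.6414, 0.1393, -0.0588, -0.0382, 0.7280, -0.7630]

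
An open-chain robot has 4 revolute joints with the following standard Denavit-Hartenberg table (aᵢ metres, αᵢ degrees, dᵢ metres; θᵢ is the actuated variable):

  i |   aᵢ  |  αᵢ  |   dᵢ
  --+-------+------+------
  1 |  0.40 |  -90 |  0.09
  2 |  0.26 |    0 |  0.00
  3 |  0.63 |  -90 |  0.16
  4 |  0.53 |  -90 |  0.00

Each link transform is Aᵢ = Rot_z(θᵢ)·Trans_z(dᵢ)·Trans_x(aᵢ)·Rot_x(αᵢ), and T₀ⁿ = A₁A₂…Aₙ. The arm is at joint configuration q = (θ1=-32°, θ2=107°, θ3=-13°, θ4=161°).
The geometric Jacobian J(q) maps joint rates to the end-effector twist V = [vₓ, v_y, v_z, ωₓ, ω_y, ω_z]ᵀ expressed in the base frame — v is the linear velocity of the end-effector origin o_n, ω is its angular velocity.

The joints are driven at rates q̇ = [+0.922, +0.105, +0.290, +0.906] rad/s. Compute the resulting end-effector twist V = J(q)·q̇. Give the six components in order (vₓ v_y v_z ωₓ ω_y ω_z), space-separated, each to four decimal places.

0.3484 0.6602 0.1675 -0.5571 0.8139 0.9852

o_n = [0.2605, -0.1776, -0.2872]
J₁: ẑ×o_n = [0.1776, 0.2605, -0.0000], ω = ẑ
J2: z=[0.5299, 0.8480, 0.0000] o=[0.3392, -0.2120, 0.0900] → [-0.3199, 0.1999, 0.0850, 0.5299, 0.8480, 0.0000]
J3: z=[0.5299, 0.8480, 0.0000] o=[0.2748, -0.1717, -0.1586] → [-0.1090, 0.0681, 0.0090, 0.5299, 0.8480, 0.0000]
J4: z=[-0.8460, 0.5286, 0.0698] o=[0.3223, -0.0127, -0.7871] → [0.2758, 0.4186, 0.1721, -0.8460, 0.5286, 0.0698]
V = J·q̇ = [0.3484, 0.6602, 0.1675, -0.5571, 0.8139, 0.9852]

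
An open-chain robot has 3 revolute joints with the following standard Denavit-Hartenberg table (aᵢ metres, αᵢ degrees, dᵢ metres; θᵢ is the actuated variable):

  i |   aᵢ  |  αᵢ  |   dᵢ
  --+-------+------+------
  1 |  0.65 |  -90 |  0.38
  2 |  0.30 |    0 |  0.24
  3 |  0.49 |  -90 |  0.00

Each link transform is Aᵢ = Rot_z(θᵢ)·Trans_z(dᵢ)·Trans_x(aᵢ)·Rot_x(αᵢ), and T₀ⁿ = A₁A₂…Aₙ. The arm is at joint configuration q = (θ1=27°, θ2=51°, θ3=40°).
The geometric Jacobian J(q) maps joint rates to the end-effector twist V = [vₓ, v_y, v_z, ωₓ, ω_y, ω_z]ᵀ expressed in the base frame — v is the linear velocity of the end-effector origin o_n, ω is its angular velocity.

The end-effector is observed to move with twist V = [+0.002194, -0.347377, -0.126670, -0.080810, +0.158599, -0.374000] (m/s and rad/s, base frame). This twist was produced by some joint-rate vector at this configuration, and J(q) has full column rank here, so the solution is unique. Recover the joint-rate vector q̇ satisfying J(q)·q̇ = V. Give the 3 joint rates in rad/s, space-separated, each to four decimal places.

-0.3740 0.6790 -0.5010

o_n = [0.6308, 0.5908, -0.3431]
J₁: ẑ×o_n = [-0.5908, 0.6308, 0.0000], ω = ẑ
J2: z=[-0.4540, 0.8910, 0.0000] o=[0.5792, 0.2951, 0.3800] → [-0.6443, -0.3283, -0.1802, -0.4540, 0.8910, 0.0000]
J3: z=[-0.4540, 0.8910, 0.0000] o=[0.6384, 0.5946, 0.1469] → [-0.4365, -0.2224, 0.0086, -0.4540, 0.8910, 0.0000]
q̇ = J⁺·V = [-0.3740, 0.6790, -0.5010]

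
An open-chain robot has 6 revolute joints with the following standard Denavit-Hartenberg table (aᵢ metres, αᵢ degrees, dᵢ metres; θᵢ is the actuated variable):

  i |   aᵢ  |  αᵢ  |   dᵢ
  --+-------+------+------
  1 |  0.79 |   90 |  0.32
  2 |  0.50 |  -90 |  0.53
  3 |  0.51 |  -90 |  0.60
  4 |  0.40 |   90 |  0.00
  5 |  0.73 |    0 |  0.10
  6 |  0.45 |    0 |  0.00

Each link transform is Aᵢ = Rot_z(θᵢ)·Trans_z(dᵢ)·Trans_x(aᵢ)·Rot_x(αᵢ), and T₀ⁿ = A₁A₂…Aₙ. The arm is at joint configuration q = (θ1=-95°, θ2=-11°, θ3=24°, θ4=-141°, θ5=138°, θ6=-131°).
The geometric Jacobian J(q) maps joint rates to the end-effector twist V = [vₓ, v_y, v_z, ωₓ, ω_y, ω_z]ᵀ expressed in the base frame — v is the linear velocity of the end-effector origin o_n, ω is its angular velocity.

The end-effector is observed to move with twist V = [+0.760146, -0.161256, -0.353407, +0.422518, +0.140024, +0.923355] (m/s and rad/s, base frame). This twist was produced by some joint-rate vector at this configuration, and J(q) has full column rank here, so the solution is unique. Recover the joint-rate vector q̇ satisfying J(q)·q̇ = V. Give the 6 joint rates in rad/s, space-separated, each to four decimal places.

o_n = [-0.0692, -1.3883, 0.9306]
J₁: ẑ×o_n = [1.3883, -0.0692, 0.0000], ω = ẑ
J2: z=[-0.9962, 0.0872, 0.0000] o=[-0.0689, -0.7870, 0.3200] → [0.0532, 0.6083, 0.5990, -0.9962, 0.0872, 0.0000]
J3: z=[-0.0166, -0.1901, 0.9816] o=[-0.6396, -1.2297, 0.2246] → [0.0214, 0.5717, 0.1111, -0.0166, -0.1901, 0.9816]
J4: z=[0.9449, 0.3181, 0.0776] o=[-0.4828, -1.8175, 0.7247] → [0.0322, -0.1625, 0.2740, 0.9449, 0.3181, 0.0776]
J5: z=[-0.1929, 0.7322, -0.6532] o=[-0.5887, -1.5766, 1.0260] → [0.0532, -0.3577, -0.4167, -0.1929, 0.7322, -0.6532]
J6: z=[-0.1929, 0.7322, -0.6532] o=[-0.0029, -1.6747, 0.5899] → [0.4365, 0.1091, -0.0066, -0.1929, 0.7322, -0.6532]
q̇ = J⁺·V = [0.5760, -0.4080, 0.5770, 0.0980, 0.4820, -0.1350]

0.5760 -0.4080 0.5770 0.0980 0.4820 -0.1350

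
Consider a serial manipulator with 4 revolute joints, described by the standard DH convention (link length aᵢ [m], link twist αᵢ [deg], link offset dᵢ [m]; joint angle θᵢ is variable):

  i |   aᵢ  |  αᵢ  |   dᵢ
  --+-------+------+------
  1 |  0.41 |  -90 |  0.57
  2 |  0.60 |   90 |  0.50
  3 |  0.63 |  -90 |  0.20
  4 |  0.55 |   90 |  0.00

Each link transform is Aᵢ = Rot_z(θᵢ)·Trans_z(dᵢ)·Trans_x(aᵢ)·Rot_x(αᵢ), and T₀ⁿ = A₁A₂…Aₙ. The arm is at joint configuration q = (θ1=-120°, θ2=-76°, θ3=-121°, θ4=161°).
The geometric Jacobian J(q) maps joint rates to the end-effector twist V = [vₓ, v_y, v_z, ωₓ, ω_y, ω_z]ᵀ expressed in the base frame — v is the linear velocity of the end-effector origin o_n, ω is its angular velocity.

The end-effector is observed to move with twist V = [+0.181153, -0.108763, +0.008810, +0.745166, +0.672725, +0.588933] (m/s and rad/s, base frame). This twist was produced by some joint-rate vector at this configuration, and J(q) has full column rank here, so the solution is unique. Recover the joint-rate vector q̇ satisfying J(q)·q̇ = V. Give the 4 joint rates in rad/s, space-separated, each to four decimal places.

o_n = [0.0908, -0.6542, 1.1023]
J₁: ẑ×o_n = [0.6542, 0.0908, -0.0000], ω = ẑ
J2: z=[0.8660, -0.5000, 0.0000] o=[-0.2050, -0.3551, 0.5700] → [-0.2661, -0.4610, -0.1111, 0.8660, -0.5000, 0.0000]
J3: z=[0.4851, 0.8403, 0.2419] o=[0.1554, -0.7308, 1.1522] → [-0.0604, 0.0086, 0.0915, 0.4851, 0.8403, 0.2419]
J4: z=[-0.5497, 0.0779, 0.8317] o=[-0.1760, -0.2247, 0.8857] → [0.3741, 0.3409, 0.2153, -0.5497, 0.0779, 0.8317]
q̇ = J⁺·V = [0.5840, 0.1730, 0.9280, -0.2640]

0.5840 0.1730 0.9280 -0.2640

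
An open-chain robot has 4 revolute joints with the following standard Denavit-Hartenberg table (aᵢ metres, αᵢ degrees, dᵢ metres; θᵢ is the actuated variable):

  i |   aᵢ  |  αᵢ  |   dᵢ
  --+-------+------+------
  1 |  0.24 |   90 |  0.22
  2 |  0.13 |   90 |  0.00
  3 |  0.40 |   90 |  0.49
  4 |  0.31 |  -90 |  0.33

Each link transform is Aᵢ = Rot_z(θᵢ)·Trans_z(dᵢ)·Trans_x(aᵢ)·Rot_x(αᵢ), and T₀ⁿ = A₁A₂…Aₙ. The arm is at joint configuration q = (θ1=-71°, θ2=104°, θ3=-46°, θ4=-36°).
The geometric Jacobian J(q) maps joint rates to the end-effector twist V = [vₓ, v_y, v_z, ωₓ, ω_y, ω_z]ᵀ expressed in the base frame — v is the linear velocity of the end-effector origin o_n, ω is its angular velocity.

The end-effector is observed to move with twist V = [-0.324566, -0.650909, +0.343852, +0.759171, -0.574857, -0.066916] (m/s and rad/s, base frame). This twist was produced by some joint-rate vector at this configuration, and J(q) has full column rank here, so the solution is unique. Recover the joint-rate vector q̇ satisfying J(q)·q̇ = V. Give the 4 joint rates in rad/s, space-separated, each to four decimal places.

o_n = [0.8076, -0.2034, 0.6289]
J₁: ẑ×o_n = [0.2034, 0.8076, -0.0000], ω = ẑ
J2: z=[-0.9455, -0.3256, 0.0000] o=[0.0781, -0.2269, 0.2200] → [-0.1331, 0.3866, 0.2153, -0.9455, -0.3256, 0.0000]
J3: z=[0.3159, -0.9174, 0.2419] o=[0.0679, -0.1972, 0.3461] → [-0.2579, 0.0896, 0.6767, 0.3159, -0.9174, 0.2419]
J4: z=[0.7135, 0.0616, -0.6980] o=[0.4729, -0.4895, 0.7343] → [0.1932, -0.1585, 0.1835, 0.7135, 0.0616, -0.6980]
q̇ = J⁺·V = [-0.5910, -0.8370, 0.8940, -0.4410]

-0.5910 -0.8370 0.8940 -0.4410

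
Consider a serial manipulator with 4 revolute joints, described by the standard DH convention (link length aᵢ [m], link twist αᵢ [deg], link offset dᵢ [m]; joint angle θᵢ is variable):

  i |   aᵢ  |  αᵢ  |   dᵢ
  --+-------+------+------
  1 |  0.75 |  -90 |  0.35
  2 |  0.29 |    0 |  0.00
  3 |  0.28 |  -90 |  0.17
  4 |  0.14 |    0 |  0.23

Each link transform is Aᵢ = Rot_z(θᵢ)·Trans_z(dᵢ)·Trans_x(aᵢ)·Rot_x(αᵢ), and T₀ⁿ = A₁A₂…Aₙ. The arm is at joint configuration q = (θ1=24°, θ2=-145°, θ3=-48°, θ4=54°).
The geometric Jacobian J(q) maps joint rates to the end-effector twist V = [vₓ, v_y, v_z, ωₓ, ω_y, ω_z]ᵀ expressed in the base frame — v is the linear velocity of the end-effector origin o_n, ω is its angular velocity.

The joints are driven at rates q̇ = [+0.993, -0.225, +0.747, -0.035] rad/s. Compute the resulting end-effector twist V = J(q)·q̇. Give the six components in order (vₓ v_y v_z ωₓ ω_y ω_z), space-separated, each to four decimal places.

-0.0659 0.0909 0.1569 -0.2051 0.4801 0.9589

o_n = [0.0753, 0.0956, 0.6589]
J₁: ẑ×o_n = [-0.0956, 0.0753, 0.0000], ω = ẑ
J2: z=[-0.4067, 0.9135, 0.0000] o=[0.6852, 0.3051, 0.3500] → [0.2822, 0.1257, 0.6423, -0.4067, 0.9135, 0.0000]
J3: z=[-0.4067, 0.9135, 0.0000] o=[0.4681, 0.2084, 0.5163] → [0.1303, 0.0580, 0.4047, -0.4067, 0.9135, 0.0000]
J4: z=[-0.2055, -0.0915, 0.9744] o=[0.1498, 0.2528, 0.4534] → [0.1343, -0.0303, 0.0255, -0.2055, -0.0915, 0.9744]
V = J·q̇ = [-0.0659, 0.0909, 0.1569, -0.2051, 0.4801, 0.9589]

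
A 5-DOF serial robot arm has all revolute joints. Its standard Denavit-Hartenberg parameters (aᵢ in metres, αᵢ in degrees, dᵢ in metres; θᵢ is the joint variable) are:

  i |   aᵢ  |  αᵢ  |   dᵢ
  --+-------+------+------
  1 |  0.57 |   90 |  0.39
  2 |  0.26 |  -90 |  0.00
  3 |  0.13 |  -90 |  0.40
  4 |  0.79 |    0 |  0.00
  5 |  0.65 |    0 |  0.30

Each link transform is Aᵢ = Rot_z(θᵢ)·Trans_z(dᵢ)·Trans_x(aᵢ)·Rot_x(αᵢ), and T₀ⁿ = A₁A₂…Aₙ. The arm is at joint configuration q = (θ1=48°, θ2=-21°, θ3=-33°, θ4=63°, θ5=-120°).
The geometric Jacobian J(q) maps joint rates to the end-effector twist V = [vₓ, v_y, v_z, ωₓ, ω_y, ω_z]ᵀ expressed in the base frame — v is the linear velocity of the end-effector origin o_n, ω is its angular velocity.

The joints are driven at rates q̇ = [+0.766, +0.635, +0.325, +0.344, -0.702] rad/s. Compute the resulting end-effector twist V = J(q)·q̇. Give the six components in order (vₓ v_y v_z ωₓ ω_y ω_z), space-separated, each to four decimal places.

o_n = [1.2993, 1.1332, 0.2102]
J₁: ẑ×o_n = [-1.1332, 1.2993, 0.0000], ω = ẑ
J2: z=[0.7431, -0.6691, 0.0000] o=[0.3814, 0.4236, 0.3900] → [0.1203, 0.1336, 1.1415, 0.7431, -0.6691, 0.0000]
J3: z=[0.2398, 0.2663, 0.9336] o=[0.5438, 0.6040, 0.2968] → [-0.5171, 0.7261, -0.0743, 0.2398, 0.2663, 0.9336]
J4: z=[-0.2830, 0.9390, -0.1952] o=[0.7605, 0.7388, 0.6312] → [-0.3183, -0.2243, -0.6176, -0.2830, 0.9390, -0.1952]
J5: z=[-0.2830, 0.9390, -0.1952] o=[0.9247, 0.6293, -0.1338] → [0.4214, 0.0242, -0.4943, -0.2830, 0.9390, -0.1952]
V = J·q̇ = [-1.3650, 1.2219, 0.8353, 0.6512, -0.6745, 1.1393]

-1.3650 1.2219 0.8353 0.6512 -0.6745 1.1393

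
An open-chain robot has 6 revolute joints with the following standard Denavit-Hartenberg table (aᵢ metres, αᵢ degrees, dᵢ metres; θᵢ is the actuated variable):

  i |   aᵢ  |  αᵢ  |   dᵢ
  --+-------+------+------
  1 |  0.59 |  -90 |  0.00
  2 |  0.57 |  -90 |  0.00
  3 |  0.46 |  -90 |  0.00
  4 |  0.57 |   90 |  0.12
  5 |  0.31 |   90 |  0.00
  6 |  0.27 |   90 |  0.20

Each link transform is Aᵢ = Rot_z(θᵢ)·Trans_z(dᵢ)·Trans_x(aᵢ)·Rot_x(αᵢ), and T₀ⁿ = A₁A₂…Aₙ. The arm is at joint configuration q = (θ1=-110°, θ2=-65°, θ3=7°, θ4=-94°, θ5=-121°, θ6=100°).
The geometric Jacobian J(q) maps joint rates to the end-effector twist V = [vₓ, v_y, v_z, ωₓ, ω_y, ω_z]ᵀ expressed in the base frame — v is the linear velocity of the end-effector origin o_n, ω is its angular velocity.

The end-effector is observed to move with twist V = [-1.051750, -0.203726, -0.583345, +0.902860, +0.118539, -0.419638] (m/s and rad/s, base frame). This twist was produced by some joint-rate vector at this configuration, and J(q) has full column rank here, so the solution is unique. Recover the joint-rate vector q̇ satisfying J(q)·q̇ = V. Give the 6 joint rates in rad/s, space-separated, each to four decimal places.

o_n = [-0.4030, -1.0516, 0.5725]
J₁: ẑ×o_n = [1.0516, -0.4030, 0.0000], ω = ẑ
J2: z=[0.9397, -0.3420, 0.0000] o=[-0.2018, -0.5544, 0.0000] → [-0.1958, -0.5380, -0.5360, 0.9397, -0.3420, 0.0000]
J3: z=[-0.3100, -0.8517, -0.4226] o=[-0.2842, -0.7808, 0.5166] → [-0.1621, 0.0675, -0.0172, -0.3100, -0.8517, -0.4226]
J4: z=[-0.9151, 0.3879, -0.1105] o=[-0.4029, -0.9429, 0.9304] → [-0.1508, -0.3275, 0.0995, -0.9151, 0.3879, -0.1105]
J5: z=[0.2790, 0.4110, -0.8679] o=[-0.6787, -1.3666, 0.6411] → [0.2452, -0.2201, -0.0254, 0.2790, 0.4110, -0.8679]
J6: z=[-0.2217, 0.9069, 0.3583] o=[-0.3890, -1.3380, 0.7477] → [-0.2615, -0.0438, -0.0508, -0.2217, 0.9069, 0.3583]
q̇ = J⁺·V = [-0.6370, 0.9630, 0.1880, -0.2460, 0.0080, 0.7720]

-0.6370 0.9630 0.1880 -0.2460 0.0080 0.7720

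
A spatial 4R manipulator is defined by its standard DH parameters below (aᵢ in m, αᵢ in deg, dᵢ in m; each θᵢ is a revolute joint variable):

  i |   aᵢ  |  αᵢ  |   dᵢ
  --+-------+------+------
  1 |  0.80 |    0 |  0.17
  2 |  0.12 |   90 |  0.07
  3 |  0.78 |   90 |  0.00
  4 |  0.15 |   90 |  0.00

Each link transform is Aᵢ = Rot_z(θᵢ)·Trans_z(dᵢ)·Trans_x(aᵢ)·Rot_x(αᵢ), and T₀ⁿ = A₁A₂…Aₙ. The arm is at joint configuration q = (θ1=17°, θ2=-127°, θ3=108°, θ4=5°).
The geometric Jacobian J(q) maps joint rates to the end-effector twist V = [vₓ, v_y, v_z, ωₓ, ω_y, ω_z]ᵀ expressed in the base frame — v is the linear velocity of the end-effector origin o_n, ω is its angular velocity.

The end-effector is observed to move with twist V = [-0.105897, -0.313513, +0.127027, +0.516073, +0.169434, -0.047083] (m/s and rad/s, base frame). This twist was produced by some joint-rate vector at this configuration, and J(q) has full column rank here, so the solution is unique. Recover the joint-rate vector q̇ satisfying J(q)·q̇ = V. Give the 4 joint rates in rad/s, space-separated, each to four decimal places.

0.0720 -0.0100 -0.4270 -0.3530

o_n = [0.8099, 0.3955, 1.1239]
J₁: ẑ×o_n = [-0.3955, 0.8099, 0.0000], ω = ẑ
J2: z=[0.0000, 0.0000, 1.0000] o=[0.7650, 0.2339, 0.1700] → [-0.1616, 0.0449, 0.0000, 0.0000, 0.0000, 1.0000]
J3: z=[-0.9397, 0.3420, 0.0000] o=[0.7240, 0.1211, 0.2400] → [0.3023, 0.8306, -0.2872, -0.9397, 0.3420, 0.0000]
J4: z=[-0.3253, -0.8937, 0.3090] o=[0.8064, 0.3476, 0.9818] → [-0.1418, 0.0473, -0.0124, -0.3253, -0.8937, 0.3090]
q̇ = J⁺·V = [0.0720, -0.0100, -0.4270, -0.3530]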